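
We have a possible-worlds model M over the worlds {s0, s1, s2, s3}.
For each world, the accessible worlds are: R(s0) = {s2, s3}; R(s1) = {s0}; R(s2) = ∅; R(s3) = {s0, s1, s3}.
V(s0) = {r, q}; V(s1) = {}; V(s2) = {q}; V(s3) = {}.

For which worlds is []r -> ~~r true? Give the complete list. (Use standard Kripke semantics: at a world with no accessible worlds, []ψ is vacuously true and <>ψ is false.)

s0, s3

Let φ = []r -> ~~r. Evaluate φ at each world:
  s0 (successors {s2, s3}): φ is true.
  s1 (successors {s0}): φ is false.
  s2 (successors ∅): φ is false.
  s3 (successors {s0, s1, s3}): φ is true.
For instance, at s3:
  At s3: []r is false, ~~r is false, so []r -> ~~r is true.
    At s3: []r requires r at every successor {s0, s1, s3}.
      r fails at s1, so []r is false at s3.
Satisfying worlds: {s0, s3}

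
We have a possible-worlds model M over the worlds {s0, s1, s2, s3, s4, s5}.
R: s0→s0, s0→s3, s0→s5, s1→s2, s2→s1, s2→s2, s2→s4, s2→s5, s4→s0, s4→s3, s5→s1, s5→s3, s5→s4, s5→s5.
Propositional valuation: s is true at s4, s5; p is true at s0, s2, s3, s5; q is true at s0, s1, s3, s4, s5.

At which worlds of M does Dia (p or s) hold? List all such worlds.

s0, s1, s2, s4, s5

Recall that Dia ψ holds at a world iff ψ holds at some accessible world.
Let φ = Dia (p or s). Evaluate φ at each world:
  s0 (successors {s0, s3, s5}): φ is true.
  s1 (successors {s2}): φ is true.
  s2 (successors {s1, s2, s4, s5}): φ is true.
  s3 (successors ∅): φ is false.
  s4 (successors {s0, s3}): φ is true.
  s5 (successors {s1, s3, s4, s5}): φ is true.
For instance, at s4:
  At s4: Dia (p or s) requires p or s at some successor in {s0, s3}.
    p or s holds at s0, so Dia (p or s) is true at s4.
Satisfying worlds: {s0, s1, s2, s4, s5}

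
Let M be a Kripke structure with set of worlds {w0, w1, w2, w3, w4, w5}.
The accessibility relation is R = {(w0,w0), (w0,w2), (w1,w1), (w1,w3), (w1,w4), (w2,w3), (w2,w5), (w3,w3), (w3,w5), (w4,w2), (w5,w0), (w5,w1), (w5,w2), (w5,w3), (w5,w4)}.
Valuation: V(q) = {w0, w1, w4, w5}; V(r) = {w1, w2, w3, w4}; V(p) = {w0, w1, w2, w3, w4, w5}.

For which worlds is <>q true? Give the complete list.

w0, w1, w2, w3, w5

Recall that <>ψ holds at a world iff ψ holds at some accessible world.
Let φ = <>q. Evaluate φ at each world:
  w0 (successors {w0, w2}): φ is true.
  w1 (successors {w1, w3, w4}): φ is true.
  w2 (successors {w3, w5}): φ is true.
  w3 (successors {w3, w5}): φ is true.
  w4 (successors {w2}): φ is false.
  w5 (successors {w0, w1, w2, w3, w4}): φ is true.
For instance, at w5:
  At w5: <>q requires q at some successor in {w0, w1, w2, w3, w4}.
    q holds at w0, so <>q is true at w5.
Satisfying worlds: {w0, w1, w2, w3, w5}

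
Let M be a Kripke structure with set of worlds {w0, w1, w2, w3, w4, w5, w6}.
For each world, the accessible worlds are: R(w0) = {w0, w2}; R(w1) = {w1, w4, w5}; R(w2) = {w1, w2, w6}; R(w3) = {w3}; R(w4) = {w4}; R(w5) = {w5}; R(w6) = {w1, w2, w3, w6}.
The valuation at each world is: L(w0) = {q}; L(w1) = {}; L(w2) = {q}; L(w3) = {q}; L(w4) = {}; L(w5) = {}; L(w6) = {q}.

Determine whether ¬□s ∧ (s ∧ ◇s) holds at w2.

No

At w2: ¬□s is true, s ∧ ◇s is false, so ¬□s ∧ (s ∧ ◇s) is false.
  At w2: □s is false, so ¬□s is true.
    At w2: □s requires s at every successor {w1, w2, w6}.
      s fails at w1, so □s is false at w2.
  At w2: s is false, ◇s is false, so s ∧ ◇s is false.
    At w2: ◇s requires s at some successor in {w1, w2, w6}.
      At w1: s is false.
      At w2: s is false.
      At w6: s is false.
    So ◇s is false at w2.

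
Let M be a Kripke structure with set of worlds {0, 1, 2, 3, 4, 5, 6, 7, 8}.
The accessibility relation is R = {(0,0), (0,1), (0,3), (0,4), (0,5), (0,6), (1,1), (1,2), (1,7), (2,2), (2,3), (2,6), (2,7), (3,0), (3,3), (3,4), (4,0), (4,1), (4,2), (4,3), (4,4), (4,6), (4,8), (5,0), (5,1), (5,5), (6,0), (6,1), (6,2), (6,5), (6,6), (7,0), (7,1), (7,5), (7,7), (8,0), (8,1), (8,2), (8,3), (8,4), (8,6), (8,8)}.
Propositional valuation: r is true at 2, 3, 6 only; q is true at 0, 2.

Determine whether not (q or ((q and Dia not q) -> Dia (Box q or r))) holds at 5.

No

At 5: q or ((q and Dia not q) -> Dia (Box q or r)) is true, so not (q or ((q and Dia not q) -> Dia (Box q or r))) is false.
  At 5: q is false, (q and Dia not q) -> Dia (Box q or r) is true, so q or ((q and Dia not q) -> Dia (Box q or r)) is true.
    At 5: q and Dia not q is false, Dia (Box q or r) is false, so (q and Dia not q) -> Dia (Box q or r) is true.
      At 5: q is false, Dia not q is true, so q and Dia not q is false.
      At 5: Dia (Box q or r) requires Box q or r at some successor in {0, 1, 5}.
        At 0: Box q or r is false.
        At 1: Box q or r is false.
        At 5: Box q or r is false.
      So Dia (Box q or r) is false at 5.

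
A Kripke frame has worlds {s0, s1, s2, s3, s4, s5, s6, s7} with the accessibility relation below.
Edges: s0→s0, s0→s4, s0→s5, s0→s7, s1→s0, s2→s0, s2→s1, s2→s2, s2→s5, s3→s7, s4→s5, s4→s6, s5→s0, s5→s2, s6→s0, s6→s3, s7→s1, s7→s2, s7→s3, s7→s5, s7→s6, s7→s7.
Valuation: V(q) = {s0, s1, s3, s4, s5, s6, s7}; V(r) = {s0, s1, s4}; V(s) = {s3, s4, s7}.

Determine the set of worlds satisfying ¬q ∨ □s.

s2, s3

Let φ = ¬q ∨ □s. Evaluate φ at each world:
  s0 (successors {s0, s4, s5, s7}): φ is false.
  s1 (successors {s0}): φ is false.
  s2 (successors {s0, s1, s2, s5}): φ is true.
  s3 (successors {s7}): φ is true.
  s4 (successors {s5, s6}): φ is false.
  s5 (successors {s0, s2}): φ is false.
  s6 (successors {s0, s3}): φ is false.
  s7 (successors {s1, s2, s3, s5, s6, s7}): φ is false.
For instance, at s2:
  At s2: ¬q is true, □s is false, so ¬q ∨ □s is true.
    At s2: □s requires s at every successor {s0, s1, s2, s5}.
      s fails at s0, so □s is false at s2.
Satisfying worlds: {s2, s3}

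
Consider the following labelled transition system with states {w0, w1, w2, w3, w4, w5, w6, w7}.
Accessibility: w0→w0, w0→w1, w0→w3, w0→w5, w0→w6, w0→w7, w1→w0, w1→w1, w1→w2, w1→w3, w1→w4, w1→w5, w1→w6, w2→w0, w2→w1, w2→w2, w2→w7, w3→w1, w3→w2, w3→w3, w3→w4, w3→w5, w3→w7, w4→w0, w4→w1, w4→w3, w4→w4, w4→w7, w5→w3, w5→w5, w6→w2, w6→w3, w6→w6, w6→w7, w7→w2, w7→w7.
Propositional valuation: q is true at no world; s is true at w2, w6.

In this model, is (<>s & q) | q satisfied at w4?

Recall that <>ψ holds at a world iff ψ holds at some accessible world.
At w4: <>s & q is false, q is false, so (<>s & q) | q is false.
  At w4: <>s is false, q is false, so <>s & q is false.
    At w4: <>s requires s at some successor in {w0, w1, w3, w4, w7}.
      At w0: s is false.
      At w1: s is false.
      At w3: s is false.
      At w4: s is false.
      At w7: s is false.
    So <>s is false at w4.

No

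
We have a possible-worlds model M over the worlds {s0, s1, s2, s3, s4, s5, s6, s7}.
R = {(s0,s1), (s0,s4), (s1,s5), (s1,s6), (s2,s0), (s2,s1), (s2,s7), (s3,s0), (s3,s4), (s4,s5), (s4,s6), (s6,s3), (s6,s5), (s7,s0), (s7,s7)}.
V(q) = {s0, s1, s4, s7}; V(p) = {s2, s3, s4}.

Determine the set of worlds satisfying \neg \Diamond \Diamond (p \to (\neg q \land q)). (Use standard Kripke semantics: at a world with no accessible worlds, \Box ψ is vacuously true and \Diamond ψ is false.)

Let φ = \neg \Diamond \Diamond (p \to (\neg q \land q)). Evaluate φ at each world:
  s0 (successors {s1, s4}): φ is false.
  s1 (successors {s5, s6}): φ is false.
  s2 (successors {s0, s1, s7}): φ is false.
  s3 (successors {s0, s4}): φ is false.
  s4 (successors {s5, s6}): φ is false.
  s5 (successors ∅): φ is true.
  s6 (successors {s3, s5}): φ is false.
  s7 (successors {s0, s7}): φ is false.
For instance, at s2:
  At s2: \Diamond \Diamond (p \to (\neg q \land q)) is true, so \neg \Diamond \Diamond (p \to (\neg q \land q)) is false.
    At s2: \Diamond \Diamond (p \to (\neg q \land q)) requires \Diamond (p \to (\neg q \land q)) at some successor in {s0, s1, s7}.
      \Diamond (p \to (\neg q \land q)) holds at s0, so \Diamond \Diamond (p \to (\neg q \land q)) is true at s2.
Satisfying worlds: {s5}

s5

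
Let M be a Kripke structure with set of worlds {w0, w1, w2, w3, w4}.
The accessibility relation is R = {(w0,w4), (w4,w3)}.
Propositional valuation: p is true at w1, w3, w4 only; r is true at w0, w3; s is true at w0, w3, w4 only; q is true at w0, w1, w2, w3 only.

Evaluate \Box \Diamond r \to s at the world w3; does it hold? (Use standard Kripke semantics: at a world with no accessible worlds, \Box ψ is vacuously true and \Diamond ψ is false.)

Yes

At w3: \Box \Diamond r is true, s is true, so \Box \Diamond r \to s is true.
  At w3: no accessible worlds, so \Box \Diamond r holds vacuously.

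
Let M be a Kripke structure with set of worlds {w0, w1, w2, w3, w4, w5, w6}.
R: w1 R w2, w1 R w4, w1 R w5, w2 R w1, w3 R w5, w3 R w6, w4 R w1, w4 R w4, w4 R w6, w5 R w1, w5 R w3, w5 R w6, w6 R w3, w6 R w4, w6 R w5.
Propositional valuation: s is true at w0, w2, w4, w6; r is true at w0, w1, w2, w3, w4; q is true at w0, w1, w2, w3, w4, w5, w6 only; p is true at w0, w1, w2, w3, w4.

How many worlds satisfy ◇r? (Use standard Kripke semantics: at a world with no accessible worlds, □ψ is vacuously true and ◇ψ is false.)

5

Let φ = ◇r. Evaluate φ at each world:
  w0 (successors ∅): φ is false.
  w1 (successors {w2, w4, w5}): φ is true.
  w2 (successors {w1}): φ is true.
  w3 (successors {w5, w6}): φ is false.
  w4 (successors {w1, w4, w6}): φ is true.
  w5 (successors {w1, w3, w6}): φ is true.
  w6 (successors {w3, w4, w5}): φ is true.
For instance, at w1:
  At w1: ◇r requires r at some successor in {w2, w4, w5}.
    r holds at w2, so ◇r is true at w1.
Satisfying worlds: {w1, w2, w4, w5, w6}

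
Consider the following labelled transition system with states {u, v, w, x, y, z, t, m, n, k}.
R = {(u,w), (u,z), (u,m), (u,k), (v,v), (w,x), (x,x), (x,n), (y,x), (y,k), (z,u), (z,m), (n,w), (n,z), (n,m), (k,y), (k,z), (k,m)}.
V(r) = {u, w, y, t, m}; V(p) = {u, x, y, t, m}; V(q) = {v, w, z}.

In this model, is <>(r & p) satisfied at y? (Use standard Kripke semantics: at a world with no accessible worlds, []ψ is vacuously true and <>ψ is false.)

No

Recall that <>ψ holds at a world iff ψ holds at some accessible world.
At y: <>(r & p) requires r & p at some successor in {x, k}.
  At x: r & p is false.
  At k: r & p is false.
So <>(r & p) is false at y.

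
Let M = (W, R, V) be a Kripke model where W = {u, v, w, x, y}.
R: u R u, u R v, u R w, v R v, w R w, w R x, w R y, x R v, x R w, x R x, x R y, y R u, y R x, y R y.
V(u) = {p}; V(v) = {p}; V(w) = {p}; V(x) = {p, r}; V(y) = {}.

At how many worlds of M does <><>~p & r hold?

1

Let φ = <><>~p & r. Evaluate φ at each world:
  u (successors {u, v, w}): φ is false.
  v (successors {v}): φ is false.
  w (successors {w, x, y}): φ is false.
  x (successors {v, w, x, y}): φ is true.
  y (successors {u, x, y}): φ is false.
For instance, at y:
  At y: <><>~p is true, r is false, so <><>~p & r is false.
    At y: <><>~p requires <>~p at some successor in {u, x, y}.
      <>~p holds at x, so <><>~p is true at y.
Satisfying worlds: {x}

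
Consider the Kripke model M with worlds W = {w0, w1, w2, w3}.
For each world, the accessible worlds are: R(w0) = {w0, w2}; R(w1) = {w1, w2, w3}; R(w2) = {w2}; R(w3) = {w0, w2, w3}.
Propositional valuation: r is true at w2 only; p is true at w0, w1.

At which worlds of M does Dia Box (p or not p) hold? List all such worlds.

Let φ = Dia Box (p or not p). Evaluate φ at each world:
  w0 (successors {w0, w2}): φ is true.
  w1 (successors {w1, w2, w3}): φ is true.
  w2 (successors {w2}): φ is true.
  w3 (successors {w0, w2, w3}): φ is true.
For instance, at w0:
  At w0: Dia Box (p or not p) requires Box (p or not p) at some successor in {w0, w2}.
    Box (p or not p) holds at w0, so Dia Box (p or not p) is true at w0.
      At w0: Box (p or not p) requires p or not p at every successor {w0, w2}.
        At w0: p or not p is true.
        At w2: p or not p is true.
      So Box (p or not p) is true at w0.
Satisfying worlds: {w0, w1, w2, w3}

w0, w1, w2, w3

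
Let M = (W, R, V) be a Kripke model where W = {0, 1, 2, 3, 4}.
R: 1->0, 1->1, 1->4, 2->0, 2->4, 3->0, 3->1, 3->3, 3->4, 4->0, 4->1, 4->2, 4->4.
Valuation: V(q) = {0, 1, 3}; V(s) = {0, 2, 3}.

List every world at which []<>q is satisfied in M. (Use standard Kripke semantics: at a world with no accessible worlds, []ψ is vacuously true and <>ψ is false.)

Let φ = []<>q. Evaluate φ at each world:
  0 (successors ∅): φ is true.
  1 (successors {0, 1, 4}): φ is false.
  2 (successors {0, 4}): φ is false.
  3 (successors {0, 1, 3, 4}): φ is false.
  4 (successors {0, 1, 2, 4}): φ is false.
For instance, at 1:
  At 1: []<>q requires <>q at every successor {0, 1, 4}.
    <>q fails at 0, so []<>q is false at 1.
      At 0: no accessible worlds, so <>q is false.
Satisfying worlds: {0}

0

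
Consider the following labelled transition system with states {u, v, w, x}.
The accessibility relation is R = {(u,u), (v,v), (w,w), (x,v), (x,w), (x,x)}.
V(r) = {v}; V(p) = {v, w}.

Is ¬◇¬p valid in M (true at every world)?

Let φ = ¬◇¬p. Evaluate φ at each world:
  u (successors {u}): φ is false.
  v (successors {v}): φ is true.
  w (successors {w}): φ is true.
  x (successors {v, w, x}): φ is false.
Detail at u (counterexample):
  At u: ◇¬p is true, so ¬◇¬p is false.
    At u: ◇¬p requires ¬p at some successor in {u}.
      ¬p holds at u, so ◇¬p is true at u.

No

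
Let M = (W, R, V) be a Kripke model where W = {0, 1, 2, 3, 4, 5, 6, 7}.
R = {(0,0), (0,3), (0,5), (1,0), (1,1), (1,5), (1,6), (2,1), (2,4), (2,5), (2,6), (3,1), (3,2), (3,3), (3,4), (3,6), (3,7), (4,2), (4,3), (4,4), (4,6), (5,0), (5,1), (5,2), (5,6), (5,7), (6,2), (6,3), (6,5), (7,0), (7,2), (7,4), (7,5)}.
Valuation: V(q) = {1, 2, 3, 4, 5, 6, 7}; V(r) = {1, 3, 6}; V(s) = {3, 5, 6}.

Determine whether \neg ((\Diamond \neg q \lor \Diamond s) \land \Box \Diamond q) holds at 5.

Recall that \Box ψ holds at a world iff ψ holds at every accessible world, and \Diamond ψ holds iff ψ holds at some accessible world.
At 5: (\Diamond \neg q \lor \Diamond s) \land \Box \Diamond q is true, so \neg ((\Diamond \neg q \lor \Diamond s) \land \Box \Diamond q) is false.
  At 5: \Diamond \neg q \lor \Diamond s is true, \Box \Diamond q is true, so (\Diamond \neg q \lor \Diamond s) \land \Box \Diamond q is true.
    At 5: \Diamond \neg q is true, \Diamond s is true, so \Diamond \neg q \lor \Diamond s is true.
      At 5: \Diamond \neg q requires \neg q at some successor in {0, 1, 2, 6, 7}.
        \neg q holds at 0, so \Diamond \neg q is true at 5.
      At 5: \Diamond s requires s at some successor in {0, 1, 2, 6, 7}.
        s holds at 6, so \Diamond s is true at 5.
    At 5: \Box \Diamond q requires \Diamond q at every successor {0, 1, 2, 6, 7}.
      At 0: \Diamond q is true.
      At 1: \Diamond q is true.
      At 2: \Diamond q is true.
      At 6: \Diamond q is true.
      At 7: \Diamond q is true.
    So \Box \Diamond q is true at 5.

No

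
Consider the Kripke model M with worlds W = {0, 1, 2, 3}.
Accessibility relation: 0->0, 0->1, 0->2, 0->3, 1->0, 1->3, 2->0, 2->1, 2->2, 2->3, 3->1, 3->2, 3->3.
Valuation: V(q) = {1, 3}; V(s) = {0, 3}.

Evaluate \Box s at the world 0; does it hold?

No

At 0: \Box s requires s at every successor {0, 1, 2, 3}.
  s fails at 1, so \Box s is false at 0.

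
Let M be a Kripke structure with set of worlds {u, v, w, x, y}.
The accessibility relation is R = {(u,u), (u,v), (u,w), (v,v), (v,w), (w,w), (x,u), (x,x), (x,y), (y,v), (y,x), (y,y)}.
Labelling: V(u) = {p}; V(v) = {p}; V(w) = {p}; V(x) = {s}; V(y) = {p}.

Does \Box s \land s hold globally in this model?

No

Recall that \Box ψ holds at a world iff ψ holds at every accessible world, and \Diamond ψ holds iff ψ holds at some accessible world.
Let φ = \Box s \land s. Evaluate φ at each world:
  u (successors {u, v, w}): φ is false.
  v (successors {v, w}): φ is false.
  w (successors {w}): φ is false.
  x (successors {u, x, y}): φ is false.
  y (successors {v, x, y}): φ is false.
Detail at u (counterexample):
  At u: \Box s is false, s is false, so \Box s \land s is false.
    At u: \Box s requires s at every successor {u, v, w}.
      s fails at u, so \Box s is false at u.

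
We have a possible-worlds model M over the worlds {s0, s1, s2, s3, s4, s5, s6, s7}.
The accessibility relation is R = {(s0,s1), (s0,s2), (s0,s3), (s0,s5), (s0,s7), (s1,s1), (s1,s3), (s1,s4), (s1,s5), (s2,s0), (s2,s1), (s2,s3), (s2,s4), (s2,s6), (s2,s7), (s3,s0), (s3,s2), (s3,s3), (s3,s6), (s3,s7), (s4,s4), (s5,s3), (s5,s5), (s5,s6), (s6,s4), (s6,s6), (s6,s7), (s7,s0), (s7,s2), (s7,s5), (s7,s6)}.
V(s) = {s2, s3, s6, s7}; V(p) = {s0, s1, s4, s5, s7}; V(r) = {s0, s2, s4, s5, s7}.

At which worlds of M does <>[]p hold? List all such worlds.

s1, s2, s4, s6

Let φ = <>[]p. Evaluate φ at each world:
  s0 (successors {s1, s2, s3, s5, s7}): φ is false.
  s1 (successors {s1, s3, s4, s5}): φ is true.
  s2 (successors {s0, s1, s3, s4, s6, s7}): φ is true.
  s3 (successors {s0, s2, s3, s6, s7}): φ is false.
  s4 (successors {s4}): φ is true.
  s5 (successors {s3, s5, s6}): φ is false.
  s6 (successors {s4, s6, s7}): φ is true.
  s7 (successors {s0, s2, s5, s6}): φ is false.
For instance, at s5:
  At s5: <>[]p requires []p at some successor in {s3, s5, s6}.
    At s3: []p is false.
    At s5: []p is false.
    At s6: []p is false.
  So <>[]p is false at s5.
Satisfying worlds: {s1, s2, s4, s6}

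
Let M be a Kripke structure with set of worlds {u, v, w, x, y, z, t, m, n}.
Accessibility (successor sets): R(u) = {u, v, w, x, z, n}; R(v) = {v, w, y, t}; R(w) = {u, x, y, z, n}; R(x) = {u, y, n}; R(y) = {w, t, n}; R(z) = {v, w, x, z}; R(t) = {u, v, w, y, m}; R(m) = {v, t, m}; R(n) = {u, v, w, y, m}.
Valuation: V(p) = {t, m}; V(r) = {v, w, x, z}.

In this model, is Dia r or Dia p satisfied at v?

At v: Dia r is true, Dia p is true, so Dia r or Dia p is true.
  At v: Dia r requires r at some successor in {v, w, y, t}.
    r holds at v, so Dia r is true at v.
  At v: Dia p requires p at some successor in {v, w, y, t}.
    p holds at t, so Dia p is true at v.

Yes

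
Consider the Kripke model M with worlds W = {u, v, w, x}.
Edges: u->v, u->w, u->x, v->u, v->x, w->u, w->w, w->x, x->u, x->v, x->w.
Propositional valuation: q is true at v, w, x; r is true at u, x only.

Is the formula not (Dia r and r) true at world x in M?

No

At x: Dia r and r is true, so not (Dia r and r) is false.
  At x: Dia r is true, r is true, so Dia r and r is true.
    At x: Dia r requires r at some successor in {u, v, w}.
      r holds at u, so Dia r is true at x.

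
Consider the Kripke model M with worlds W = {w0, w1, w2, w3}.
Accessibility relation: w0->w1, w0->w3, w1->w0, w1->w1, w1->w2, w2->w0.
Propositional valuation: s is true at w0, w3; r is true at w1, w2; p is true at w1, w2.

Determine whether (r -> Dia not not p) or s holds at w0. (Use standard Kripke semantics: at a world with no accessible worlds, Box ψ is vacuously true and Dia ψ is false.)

Recall that Dia ψ holds at a world iff ψ holds at some accessible world.
At w0: r -> Dia not not p is true, s is true, so (r -> Dia not not p) or s is true.
  At w0: r is false, Dia not not p is true, so r -> Dia not not p is true.
    At w0: Dia not not p requires not not p at some successor in {w1, w3}.
      not not p holds at w1, so Dia not not p is true at w0.

Yes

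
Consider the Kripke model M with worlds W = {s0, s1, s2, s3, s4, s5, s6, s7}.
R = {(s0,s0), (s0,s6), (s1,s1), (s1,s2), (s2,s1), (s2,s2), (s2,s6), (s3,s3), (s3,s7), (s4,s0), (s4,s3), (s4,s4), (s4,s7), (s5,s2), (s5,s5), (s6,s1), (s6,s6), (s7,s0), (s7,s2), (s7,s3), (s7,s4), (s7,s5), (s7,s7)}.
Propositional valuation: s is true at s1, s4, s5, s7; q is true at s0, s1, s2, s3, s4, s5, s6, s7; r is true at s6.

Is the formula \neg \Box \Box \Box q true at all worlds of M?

Let φ = \neg \Box \Box \Box q. Evaluate φ at each world:
  s0 (successors {s0, s6}): φ is false.
  s1 (successors {s1, s2}): φ is false.
  s2 (successors {s1, s2, s6}): φ is false.
  s3 (successors {s3, s7}): φ is false.
  s4 (successors {s0, s3, s4, s7}): φ is false.
  s5 (successors {s2, s5}): φ is false.
  s6 (successors {s1, s6}): φ is false.
  s7 (successors {s0, s2, s3, s4, s5, s7}): φ is false.
Detail at s0 (counterexample):
  At s0: \Box \Box \Box q is true, so \neg \Box \Box \Box q is false.
    At s0: \Box \Box \Box q requires \Box \Box q at every successor {s0, s6}.
      At s0: \Box \Box q is true.
      At s6: \Box \Box q is true.
    So \Box \Box \Box q is true at s0.

No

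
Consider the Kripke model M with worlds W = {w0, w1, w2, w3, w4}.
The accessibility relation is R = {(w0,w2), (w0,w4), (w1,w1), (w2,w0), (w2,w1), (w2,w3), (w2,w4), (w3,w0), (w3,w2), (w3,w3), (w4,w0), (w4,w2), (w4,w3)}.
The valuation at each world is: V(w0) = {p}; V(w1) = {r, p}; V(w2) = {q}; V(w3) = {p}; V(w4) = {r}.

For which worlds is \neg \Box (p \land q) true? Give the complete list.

w0, w1, w2, w3, w4

Let φ = \neg \Box (p \land q). Evaluate φ at each world:
  w0 (successors {w2, w4}): φ is true.
  w1 (successors {w1}): φ is true.
  w2 (successors {w0, w1, w3, w4}): φ is true.
  w3 (successors {w0, w2, w3}): φ is true.
  w4 (successors {w0, w2, w3}): φ is true.
For instance, at w4:
  At w4: \Box (p \land q) is false, so \neg \Box (p \land q) is true.
    At w4: \Box (p \land q) requires p \land q at every successor {w0, w2, w3}.
      p \land q fails at w0, so \Box (p \land q) is false at w4.
Satisfying worlds: {w0, w1, w2, w3, w4}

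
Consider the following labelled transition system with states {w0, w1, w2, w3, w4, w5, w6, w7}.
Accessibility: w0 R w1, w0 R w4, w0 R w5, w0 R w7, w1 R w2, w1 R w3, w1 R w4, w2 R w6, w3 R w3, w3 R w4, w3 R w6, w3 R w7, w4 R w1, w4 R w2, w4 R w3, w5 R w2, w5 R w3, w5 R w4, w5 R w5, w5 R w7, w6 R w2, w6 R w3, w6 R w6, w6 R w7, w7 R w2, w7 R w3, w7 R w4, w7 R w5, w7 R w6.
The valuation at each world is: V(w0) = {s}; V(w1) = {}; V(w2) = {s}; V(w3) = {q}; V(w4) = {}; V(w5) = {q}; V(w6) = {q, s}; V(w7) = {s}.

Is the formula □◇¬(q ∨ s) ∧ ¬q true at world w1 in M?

At w1: □◇¬(q ∨ s) is false, ¬q is true, so □◇¬(q ∨ s) ∧ ¬q is false.
  At w1: □◇¬(q ∨ s) requires ◇¬(q ∨ s) at every successor {w2, w3, w4}.
    ◇¬(q ∨ s) fails at w2, so □◇¬(q ∨ s) is false at w1.
      At w2: ◇¬(q ∨ s) requires ¬(q ∨ s) at some successor in {w6}.
        At w6: ¬(q ∨ s) is false.
      So ◇¬(q ∨ s) is false at w2.

No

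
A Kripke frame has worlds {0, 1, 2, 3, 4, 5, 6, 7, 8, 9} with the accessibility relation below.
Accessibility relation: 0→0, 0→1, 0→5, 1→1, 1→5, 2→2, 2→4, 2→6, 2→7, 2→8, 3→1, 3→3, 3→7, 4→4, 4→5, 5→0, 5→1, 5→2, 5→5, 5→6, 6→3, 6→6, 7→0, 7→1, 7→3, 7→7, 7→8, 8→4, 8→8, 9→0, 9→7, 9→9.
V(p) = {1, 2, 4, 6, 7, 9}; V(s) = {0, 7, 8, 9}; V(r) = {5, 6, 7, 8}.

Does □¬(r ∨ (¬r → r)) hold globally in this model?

No

Let φ = □¬(r ∨ (¬r → r)). Evaluate φ at each world:
  0 (successors {0, 1, 5}): φ is false.
  1 (successors {1, 5}): φ is false.
  2 (successors {2, 4, 6, 7, 8}): φ is false.
  3 (successors {1, 3, 7}): φ is false.
  4 (successors {4, 5}): φ is false.
  5 (successors {0, 1, 2, 5, 6}): φ is false.
  6 (successors {3, 6}): φ is false.
  7 (successors {0, 1, 3, 7, 8}): φ is false.
  8 (successors {4, 8}): φ is false.
  9 (successors {0, 7, 9}): φ is false.
Detail at 0 (counterexample):
  At 0: □¬(r ∨ (¬r → r)) requires ¬(r ∨ (¬r → r)) at every successor {0, 1, 5}.
    ¬(r ∨ (¬r → r)) fails at 5, so □¬(r ∨ (¬r → r)) is false at 0.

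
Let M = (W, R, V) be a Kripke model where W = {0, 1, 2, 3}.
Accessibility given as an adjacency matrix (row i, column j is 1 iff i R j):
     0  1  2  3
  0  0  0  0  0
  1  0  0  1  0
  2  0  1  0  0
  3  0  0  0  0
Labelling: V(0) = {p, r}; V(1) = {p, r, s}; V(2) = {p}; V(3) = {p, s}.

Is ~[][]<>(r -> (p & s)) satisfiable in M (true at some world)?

No

Let φ = ~[][]<>(r -> (p & s)). Evaluate φ at each world:
  0 (successors ∅): φ is false.
  1 (successors {2}): φ is false.
  2 (successors {1}): φ is false.
  3 (successors ∅): φ is false.
For instance, at 1:
  At 1: [][]<>(r -> (p & s)) is true, so ~[][]<>(r -> (p & s)) is false.
    At 1: [][]<>(r -> (p & s)) requires []<>(r -> (p & s)) at every successor {2}.
      At 2: []<>(r -> (p & s)) is true.
    So [][]<>(r -> (p & s)) is true at 1.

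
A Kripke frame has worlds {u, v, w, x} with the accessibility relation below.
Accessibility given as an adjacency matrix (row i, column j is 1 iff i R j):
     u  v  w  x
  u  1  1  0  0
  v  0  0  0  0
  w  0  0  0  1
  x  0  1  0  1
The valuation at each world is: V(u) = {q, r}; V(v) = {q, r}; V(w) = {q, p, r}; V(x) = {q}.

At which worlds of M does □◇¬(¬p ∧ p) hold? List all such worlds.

Let φ = □◇¬(¬p ∧ p). Evaluate φ at each world:
  u (successors {u, v}): φ is false.
  v (successors ∅): φ is true.
  w (successors {x}): φ is true.
  x (successors {v, x}): φ is false.
For instance, at w:
  At w: □◇¬(¬p ∧ p) requires ◇¬(¬p ∧ p) at every successor {x}.
      At x: ◇¬(¬p ∧ p) requires ¬(¬p ∧ p) at some successor in {v, x}.
        ¬(¬p ∧ p) holds at v, so ◇¬(¬p ∧ p) is true at x.
  So □◇¬(¬p ∧ p) is true at w.
Satisfying worlds: {v, w}

v, w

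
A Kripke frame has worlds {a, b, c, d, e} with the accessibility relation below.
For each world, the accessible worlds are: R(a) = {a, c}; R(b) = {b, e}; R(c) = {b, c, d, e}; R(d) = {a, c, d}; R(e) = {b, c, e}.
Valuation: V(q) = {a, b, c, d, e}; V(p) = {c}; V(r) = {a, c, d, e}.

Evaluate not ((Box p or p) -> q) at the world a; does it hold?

At a: (Box p or p) -> q is true, so not ((Box p or p) -> q) is false.
  At a: Box p or p is false, q is true, so (Box p or p) -> q is true.
    At a: Box p is false, p is false, so Box p or p is false.
      At a: Box p requires p at every successor {a, c}.
        p fails at a, so Box p is false at a.

No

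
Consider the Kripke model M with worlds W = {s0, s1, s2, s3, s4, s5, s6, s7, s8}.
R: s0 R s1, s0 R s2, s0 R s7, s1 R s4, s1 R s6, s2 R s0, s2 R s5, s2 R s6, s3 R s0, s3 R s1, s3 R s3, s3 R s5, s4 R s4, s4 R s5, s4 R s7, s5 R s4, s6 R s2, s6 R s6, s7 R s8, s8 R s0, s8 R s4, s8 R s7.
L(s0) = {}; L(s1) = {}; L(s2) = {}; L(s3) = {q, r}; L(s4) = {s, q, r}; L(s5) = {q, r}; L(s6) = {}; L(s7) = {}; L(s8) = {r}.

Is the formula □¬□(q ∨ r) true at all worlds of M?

Recall that □ψ holds at a world iff ψ holds at every accessible world, and ◇ψ holds iff ψ holds at some accessible world.
Let φ = □¬□(q ∨ r). Evaluate φ at each world:
  s0 (successors {s1, s2, s7}): φ is false.
  s1 (successors {s4, s6}): φ is true.
  s2 (successors {s0, s5, s6}): φ is false.
  s3 (successors {s0, s1, s3, s5}): φ is false.
  s4 (successors {s4, s5, s7}): φ is false.
  s5 (successors {s4}): φ is true.
  s6 (successors {s2, s6}): φ is true.
  s7 (successors {s8}): φ is true.
  s8 (successors {s0, s4, s7}): φ is false.
Detail at s0 (counterexample):
  At s0: □¬□(q ∨ r) requires ¬□(q ∨ r) at every successor {s1, s2, s7}.
    ¬□(q ∨ r) fails at s7, so □¬□(q ∨ r) is false at s0.
      At s7: □(q ∨ r) is true, so ¬□(q ∨ r) is false.

No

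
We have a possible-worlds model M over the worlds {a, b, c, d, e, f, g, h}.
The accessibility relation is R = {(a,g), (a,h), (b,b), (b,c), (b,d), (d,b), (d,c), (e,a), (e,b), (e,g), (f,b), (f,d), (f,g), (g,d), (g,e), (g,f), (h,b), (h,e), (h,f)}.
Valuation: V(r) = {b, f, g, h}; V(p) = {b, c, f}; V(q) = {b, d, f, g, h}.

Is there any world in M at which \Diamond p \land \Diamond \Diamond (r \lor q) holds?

Recall that \Diamond ψ holds at a world iff ψ holds at some accessible world.
Let φ = \Diamond p \land \Diamond \Diamond (r \lor q). Evaluate φ at each world:
  a (successors {g, h}): φ is false.
  b (successors {b, c, d}): φ is true.
  c (successors ∅): φ is false.
  d (successors {b, c}): φ is true.
  e (successors {a, b, g}): φ is true.
  f (successors {b, d, g}): φ is true.
  g (successors {d, e, f}): φ is true.
  h (successors {b, e, f}): φ is true.
Detail at b (witness):
  At b: \Diamond p is true, \Diamond \Diamond (r \lor q) is true, so \Diamond p \land \Diamond \Diamond (r \lor q) is true.
    At b: \Diamond p requires p at some successor in {b, c, d}.
      p holds at b, so \Diamond p is true at b.
    At b: \Diamond \Diamond (r \lor q) requires \Diamond (r \lor q) at some successor in {b, c, d}.
      \Diamond (r \lor q) holds at b, so \Diamond \Diamond (r \lor q) is true at b.

Yes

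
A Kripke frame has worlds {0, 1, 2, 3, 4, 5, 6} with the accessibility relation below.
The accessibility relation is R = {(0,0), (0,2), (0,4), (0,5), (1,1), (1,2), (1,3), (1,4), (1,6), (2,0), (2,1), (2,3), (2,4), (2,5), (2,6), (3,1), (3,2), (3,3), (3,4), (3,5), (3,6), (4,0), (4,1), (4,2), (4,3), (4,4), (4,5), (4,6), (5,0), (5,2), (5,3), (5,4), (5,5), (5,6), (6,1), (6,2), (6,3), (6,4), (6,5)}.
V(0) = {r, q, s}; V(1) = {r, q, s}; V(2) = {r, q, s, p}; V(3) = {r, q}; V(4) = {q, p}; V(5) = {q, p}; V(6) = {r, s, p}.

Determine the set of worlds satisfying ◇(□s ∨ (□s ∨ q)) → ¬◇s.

Let φ = ◇(□s ∨ (□s ∨ q)) → ¬◇s. Evaluate φ at each world:
  0 (successors {0, 2, 4, 5}): φ is false.
  1 (successors {1, 2, 3, 4, 6}): φ is false.
  2 (successors {0, 1, 3, 4, 5, 6}): φ is false.
  3 (successors {1, 2, 3, 4, 5, 6}): φ is false.
  4 (successors {0, 1, 2, 3, 4, 5, 6}): φ is false.
  5 (successors {0, 2, 3, 4, 5, 6}): φ is false.
  6 (successors {1, 2, 3, 4, 5}): φ is false.
For instance, at 2:
  At 2: ◇(□s ∨ (□s ∨ q)) is true, ¬◇s is false, so ◇(□s ∨ (□s ∨ q)) → ¬◇s is false.
    At 2: ◇(□s ∨ (□s ∨ q)) requires □s ∨ (□s ∨ q) at some successor in {0, 1, 3, 4, 5, 6}.
      □s ∨ (□s ∨ q) holds at 0, so ◇(□s ∨ (□s ∨ q)) is true at 2.
    At 2: ◇s is true, so ¬◇s is false.
      At 2: ◇s requires s at some successor in {0, 1, 3, 4, 5, 6}.
        s holds at 0, so ◇s is true at 2.
Satisfying worlds: none.

none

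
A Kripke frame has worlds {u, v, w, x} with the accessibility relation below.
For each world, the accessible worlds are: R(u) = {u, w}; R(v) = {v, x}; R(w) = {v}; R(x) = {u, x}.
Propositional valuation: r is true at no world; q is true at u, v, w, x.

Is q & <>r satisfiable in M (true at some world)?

Let φ = q & <>r. Evaluate φ at each world:
  u (successors {u, w}): φ is false.
  v (successors {v, x}): φ is false.
  w (successors {v}): φ is false.
  x (successors {u, x}): φ is false.
For instance, at x:
  At x: q is true, <>r is false, so q & <>r is false.
    At x: <>r requires r at some successor in {u, x}.
      At u: r is false.
      At x: r is false.
    So <>r is false at x.

No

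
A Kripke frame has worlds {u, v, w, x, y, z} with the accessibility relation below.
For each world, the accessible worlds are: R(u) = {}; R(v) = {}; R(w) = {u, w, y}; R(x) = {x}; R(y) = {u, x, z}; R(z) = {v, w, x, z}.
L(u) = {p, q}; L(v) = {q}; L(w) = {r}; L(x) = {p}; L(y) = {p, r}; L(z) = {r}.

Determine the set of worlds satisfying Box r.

Let φ = Box r. Evaluate φ at each world:
  u (successors ∅): φ is true.
  v (successors ∅): φ is true.
  w (successors {u, w, y}): φ is false.
  x (successors {x}): φ is false.
  y (successors {u, x, z}): φ is false.
  z (successors {v, w, x, z}): φ is false.
For instance, at x:
  At x: Box r requires r at every successor {x}.
    r fails at x, so Box r is false at x.
Satisfying worlds: {u, v}

u, v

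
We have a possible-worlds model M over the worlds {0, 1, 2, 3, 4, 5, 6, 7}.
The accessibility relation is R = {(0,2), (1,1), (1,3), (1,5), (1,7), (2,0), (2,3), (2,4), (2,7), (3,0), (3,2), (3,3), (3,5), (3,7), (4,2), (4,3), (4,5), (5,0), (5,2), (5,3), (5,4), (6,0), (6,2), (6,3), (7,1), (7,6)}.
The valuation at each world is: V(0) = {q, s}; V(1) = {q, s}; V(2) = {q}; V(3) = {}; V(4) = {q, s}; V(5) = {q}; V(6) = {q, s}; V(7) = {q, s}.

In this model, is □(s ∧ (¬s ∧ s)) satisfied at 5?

Recall that □ψ holds at a world iff ψ holds at every accessible world, and ◇ψ holds iff ψ holds at some accessible world.
At 5: □(s ∧ (¬s ∧ s)) requires s ∧ (¬s ∧ s) at every successor {0, 2, 3, 4}.
  s ∧ (¬s ∧ s) fails at 0, so □(s ∧ (¬s ∧ s)) is false at 5.

No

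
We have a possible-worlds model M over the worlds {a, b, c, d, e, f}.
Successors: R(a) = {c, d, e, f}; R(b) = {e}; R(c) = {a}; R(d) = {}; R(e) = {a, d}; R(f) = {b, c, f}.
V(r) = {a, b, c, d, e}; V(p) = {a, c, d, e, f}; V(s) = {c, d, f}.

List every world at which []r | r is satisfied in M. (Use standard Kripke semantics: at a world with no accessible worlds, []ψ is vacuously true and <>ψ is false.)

Let φ = []r | r. Evaluate φ at each world:
  a (successors {c, d, e, f}): φ is true.
  b (successors {e}): φ is true.
  c (successors {a}): φ is true.
  d (successors ∅): φ is true.
  e (successors {a, d}): φ is true.
  f (successors {b, c, f}): φ is false.
For instance, at b:
  At b: []r is true, r is true, so []r | r is true.
    At b: []r requires r at every successor {e}.
      At e: r is true.
    So []r is true at b.
Satisfying worlds: {a, b, c, d, e}

a, b, c, d, e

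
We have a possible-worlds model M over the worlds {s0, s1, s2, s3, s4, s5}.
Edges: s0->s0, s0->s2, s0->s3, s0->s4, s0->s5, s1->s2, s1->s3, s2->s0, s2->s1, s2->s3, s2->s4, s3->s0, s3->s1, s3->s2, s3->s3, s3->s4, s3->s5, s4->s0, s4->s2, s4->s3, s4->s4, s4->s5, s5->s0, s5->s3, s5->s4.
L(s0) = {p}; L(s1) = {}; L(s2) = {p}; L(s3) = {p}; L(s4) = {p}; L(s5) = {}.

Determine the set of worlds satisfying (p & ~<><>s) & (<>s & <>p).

none

Let φ = (p & ~<><>s) & (<>s & <>p). Evaluate φ at each world:
  s0 (successors {s0, s2, s3, s4, s5}): φ is false.
  s1 (successors {s2, s3}): φ is false.
  s2 (successors {s0, s1, s3, s4}): φ is false.
  s3 (successors {s0, s1, s2, s3, s4, s5}): φ is false.
  s4 (successors {s0, s2, s3, s4, s5}): φ is false.
  s5 (successors {s0, s3, s4}): φ is false.
For instance, at s3:
  At s3: p & ~<><>s is true, <>s & <>p is false, so (p & ~<><>s) & (<>s & <>p) is false.
    At s3: p is true, ~<><>s is true, so p & ~<><>s is true.
      At s3: <><>s is false, so ~<><>s is true.
    At s3: <>s is false, <>p is true, so <>s & <>p is false.
      At s3: <>s requires s at some successor in {s0, s1, s2, s3, s4, s5}.
        At s0: s is false.
        At s1: s is false.
        At s2: s is false.
        At s3: s is false.
        At s4: s is false.
        At s5: s is false.
      So <>s is false at s3.
      At s3: <>p requires p at some successor in {s0, s1, s2, s3, s4, s5}.
        p holds at s0, so <>p is true at s3.
Satisfying worlds: none.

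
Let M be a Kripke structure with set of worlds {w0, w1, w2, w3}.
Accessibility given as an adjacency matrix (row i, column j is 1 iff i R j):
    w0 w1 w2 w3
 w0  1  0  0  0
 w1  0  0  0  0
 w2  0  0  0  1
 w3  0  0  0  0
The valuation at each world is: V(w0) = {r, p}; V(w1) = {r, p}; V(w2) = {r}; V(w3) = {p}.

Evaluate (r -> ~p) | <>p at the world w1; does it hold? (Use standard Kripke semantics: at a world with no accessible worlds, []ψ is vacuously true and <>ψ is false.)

No

At w1: r -> ~p is false, <>p is false, so (r -> ~p) | <>p is false.
  At w1: no accessible worlds, so <>p is false.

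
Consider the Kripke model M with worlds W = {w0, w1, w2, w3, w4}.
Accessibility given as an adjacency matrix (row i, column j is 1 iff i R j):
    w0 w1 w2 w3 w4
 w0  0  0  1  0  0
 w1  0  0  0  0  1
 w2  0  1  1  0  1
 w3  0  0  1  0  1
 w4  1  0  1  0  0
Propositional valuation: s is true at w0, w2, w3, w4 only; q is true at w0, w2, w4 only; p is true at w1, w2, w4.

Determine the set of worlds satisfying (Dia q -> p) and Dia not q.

Let φ = (Dia q -> p) and Dia not q. Evaluate φ at each world:
  w0 (successors {w2}): φ is false.
  w1 (successors {w4}): φ is false.
  w2 (successors {w1, w2, w4}): φ is true.
  w3 (successors {w2, w4}): φ is false.
  w4 (successors {w0, w2}): φ is false.
For instance, at w3:
  At w3: Dia q -> p is false, Dia not q is false, so (Dia q -> p) and Dia not q is false.
    At w3: Dia q is true, p is false, so Dia q -> p is false.
      At w3: Dia q requires q at some successor in {w2, w4}.
        q holds at w2, so Dia q is true at w3.
    At w3: Dia not q requires not q at some successor in {w2, w4}.
      At w2: not q is false.
      At w4: not q is false.
    So Dia not q is false at w3.
Satisfying worlds: {w2}

w2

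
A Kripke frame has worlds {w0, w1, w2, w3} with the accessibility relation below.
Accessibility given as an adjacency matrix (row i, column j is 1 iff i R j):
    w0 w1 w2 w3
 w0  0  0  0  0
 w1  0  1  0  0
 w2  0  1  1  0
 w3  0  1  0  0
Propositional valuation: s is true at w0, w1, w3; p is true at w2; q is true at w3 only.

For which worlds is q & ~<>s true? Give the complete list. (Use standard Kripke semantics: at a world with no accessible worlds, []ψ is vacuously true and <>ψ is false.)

none

Let φ = q & ~<>s. Evaluate φ at each world:
  w0 (successors ∅): φ is false.
  w1 (successors {w1}): φ is false.
  w2 (successors {w1, w2}): φ is false.
  w3 (successors {w1}): φ is false.
For instance, at w2:
  At w2: q is false, ~<>s is false, so q & ~<>s is false.
    At w2: <>s is true, so ~<>s is false.
      At w2: <>s requires s at some successor in {w1, w2}.
        s holds at w1, so <>s is true at w2.
Satisfying worlds: none.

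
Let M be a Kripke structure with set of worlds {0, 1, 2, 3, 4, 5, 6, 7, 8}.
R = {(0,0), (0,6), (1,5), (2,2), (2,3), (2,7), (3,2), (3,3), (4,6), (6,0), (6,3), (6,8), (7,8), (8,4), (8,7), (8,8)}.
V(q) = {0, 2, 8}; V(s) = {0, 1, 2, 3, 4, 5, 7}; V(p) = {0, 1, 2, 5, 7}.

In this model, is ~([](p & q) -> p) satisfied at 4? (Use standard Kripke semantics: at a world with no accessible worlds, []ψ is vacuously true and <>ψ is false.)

No

At 4: [](p & q) -> p is true, so ~([](p & q) -> p) is false.
  At 4: [](p & q) is false, p is false, so [](p & q) -> p is true.
    At 4: [](p & q) requires p & q at every successor {6}.
      p & q fails at 6, so [](p & q) is false at 4.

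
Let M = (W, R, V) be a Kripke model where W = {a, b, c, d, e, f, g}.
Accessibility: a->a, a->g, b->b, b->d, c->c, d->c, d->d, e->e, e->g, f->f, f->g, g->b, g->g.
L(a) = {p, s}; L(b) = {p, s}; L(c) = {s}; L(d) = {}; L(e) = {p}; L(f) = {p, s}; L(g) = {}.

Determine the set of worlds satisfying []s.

Recall that []ψ holds at a world iff ψ holds at every accessible world, and <>ψ holds iff ψ holds at some accessible world.
Let φ = []s. Evaluate φ at each world:
  a (successors {a, g}): φ is false.
  b (successors {b, d}): φ is false.
  c (successors {c}): φ is true.
  d (successors {c, d}): φ is false.
  e (successors {e, g}): φ is false.
  f (successors {f, g}): φ is false.
  g (successors {b, g}): φ is false.
For instance, at a:
  At a: []s requires s at every successor {a, g}.
    s fails at g, so []s is false at a.
Satisfying worlds: {c}

c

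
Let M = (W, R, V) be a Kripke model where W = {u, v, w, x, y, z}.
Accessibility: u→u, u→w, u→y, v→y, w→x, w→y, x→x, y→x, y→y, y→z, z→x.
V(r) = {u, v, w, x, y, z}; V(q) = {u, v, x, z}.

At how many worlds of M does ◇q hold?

5

Let φ = ◇q. Evaluate φ at each world:
  u (successors {u, w, y}): φ is true.
  v (successors {y}): φ is false.
  w (successors {x, y}): φ is true.
  x (successors {x}): φ is true.
  y (successors {x, y, z}): φ is true.
  z (successors {x}): φ is true.
For instance, at v:
  At v: ◇q requires q at some successor in {y}.
    At y: q is false.
  So ◇q is false at v.
Satisfying worlds: {u, w, x, y, z}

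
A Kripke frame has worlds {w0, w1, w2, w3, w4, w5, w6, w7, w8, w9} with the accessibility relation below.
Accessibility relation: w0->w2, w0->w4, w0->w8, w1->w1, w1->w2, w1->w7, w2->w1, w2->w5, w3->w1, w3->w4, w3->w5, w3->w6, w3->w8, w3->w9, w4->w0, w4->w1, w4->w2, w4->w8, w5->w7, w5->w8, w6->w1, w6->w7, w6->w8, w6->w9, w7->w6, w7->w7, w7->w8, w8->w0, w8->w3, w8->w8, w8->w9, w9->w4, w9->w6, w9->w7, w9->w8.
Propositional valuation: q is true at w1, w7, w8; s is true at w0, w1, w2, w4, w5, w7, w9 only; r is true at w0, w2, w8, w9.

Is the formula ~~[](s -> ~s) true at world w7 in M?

No

At w7: ~[](s -> ~s) is true, so ~~[](s -> ~s) is false.
  At w7: [](s -> ~s) is false, so ~[](s -> ~s) is true.
    At w7: [](s -> ~s) requires s -> ~s at every successor {w6, w7, w8}.
      s -> ~s fails at w7, so [](s -> ~s) is false at w7.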